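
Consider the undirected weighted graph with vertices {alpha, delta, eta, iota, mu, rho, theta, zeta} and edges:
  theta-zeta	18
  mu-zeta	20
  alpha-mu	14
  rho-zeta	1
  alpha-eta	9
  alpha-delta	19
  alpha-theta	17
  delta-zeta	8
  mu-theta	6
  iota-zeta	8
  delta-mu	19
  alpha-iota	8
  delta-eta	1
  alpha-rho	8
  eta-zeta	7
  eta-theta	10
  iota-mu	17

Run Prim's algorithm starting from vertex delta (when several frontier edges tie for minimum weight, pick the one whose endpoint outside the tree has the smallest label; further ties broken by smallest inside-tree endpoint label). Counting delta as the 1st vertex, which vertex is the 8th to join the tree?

mu

Grow the tree from delta using Prim:
Step 1: cheapest edge leaving the tree is delta-eta (1); add eta.
Step 2: cheapest edge leaving the tree is eta-zeta (7); add zeta.
Step 3: cheapest edge leaving the tree is rho-zeta (1); add rho.
Step 4: cheapest edge leaving the tree is alpha-rho (8); add alpha.
Step 5: cheapest edge leaving the tree is alpha-iota (8); add iota.
Step 6: cheapest edge leaving the tree is eta-theta (10); add theta.
Step 7: cheapest edge leaving the tree is mu-theta (6); add mu.
Vertex order: delta, eta, zeta, rho, alpha, iota, theta, mu. The 8th vertex is mu.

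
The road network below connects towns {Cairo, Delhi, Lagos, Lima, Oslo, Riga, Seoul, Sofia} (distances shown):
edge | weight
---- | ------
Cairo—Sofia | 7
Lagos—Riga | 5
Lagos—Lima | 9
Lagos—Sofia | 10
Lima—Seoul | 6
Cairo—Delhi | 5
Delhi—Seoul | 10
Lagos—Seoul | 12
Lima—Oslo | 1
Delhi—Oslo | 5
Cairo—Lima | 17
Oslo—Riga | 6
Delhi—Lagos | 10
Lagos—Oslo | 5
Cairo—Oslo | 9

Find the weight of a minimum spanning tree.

34

Grow the tree from Lima using Prim:
Step 1: cheapest edge leaving the tree is Lima—Oslo (1); add Oslo.
Step 2: cheapest edge leaving the tree is Delhi—Oslo (5); add Delhi.
Step 3: cheapest edge leaving the tree is Cairo—Delhi (5); add Cairo.
Step 4: cheapest edge leaving the tree is Lagos—Oslo (5); add Lagos.
Step 5: cheapest edge leaving the tree is Lagos—Riga (5); add Riga.
Step 6: cheapest edge leaving the tree is Lima—Seoul (6); add Seoul.
Step 7: cheapest edge leaving the tree is Cairo—Sofia (7); add Sofia.
MST edges: Lima—Oslo, Delhi—Oslo, Cairo—Delhi, Lagos—Oslo, Lagos—Riga, Lima—Seoul, Cairo—Sofia; total weight 1+5+5+5+5+6+7 = 34.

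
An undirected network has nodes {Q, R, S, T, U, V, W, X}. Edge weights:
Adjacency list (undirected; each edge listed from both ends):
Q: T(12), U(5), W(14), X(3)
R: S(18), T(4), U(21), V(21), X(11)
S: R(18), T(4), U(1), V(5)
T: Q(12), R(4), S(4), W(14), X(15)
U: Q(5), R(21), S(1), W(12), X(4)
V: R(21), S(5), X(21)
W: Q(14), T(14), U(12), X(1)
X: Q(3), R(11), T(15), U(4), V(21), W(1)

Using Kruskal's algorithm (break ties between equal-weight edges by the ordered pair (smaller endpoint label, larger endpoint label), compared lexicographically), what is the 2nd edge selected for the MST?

W-X

Kruskal: consider edges lightest-first.
S–U (1): add — endpoints in different components.
W–X (1): add — endpoints in different components.
Q–X (3): add — endpoints in different components.
R–T (4): add — endpoints in different components.
S–T (4): add — endpoints in different components.
U–X (4): add — endpoints in different components.
Q–U (5): skip — U and Q already connected.
S–V (5): add — endpoints in different components.
The 2nd edge added is W–X.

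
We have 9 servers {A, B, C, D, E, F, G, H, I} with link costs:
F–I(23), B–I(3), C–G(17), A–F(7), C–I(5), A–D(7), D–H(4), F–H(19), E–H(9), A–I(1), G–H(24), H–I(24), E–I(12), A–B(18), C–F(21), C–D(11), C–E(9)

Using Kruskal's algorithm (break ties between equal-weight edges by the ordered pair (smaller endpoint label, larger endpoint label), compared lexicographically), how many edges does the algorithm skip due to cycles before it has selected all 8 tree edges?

3

Sort edges by weight, then run Kruskal:
A–I (1): add — endpoints in different components.
B–I (3): add — endpoints in different components.
D–H (4): add — endpoints in different components.
C–I (5): add — endpoints in different components.
A–D (7): add — endpoints in different components.
A–F (7): add — endpoints in different components.
C–E (9): add — endpoints in different components.
E–H (9): skip — E and H already connected.
C–D (11): skip — C and D already connected.
E–I (12): skip — E and I already connected.
C–G (17): add — endpoints in different components.
Edges rejected before the tree was complete: 3.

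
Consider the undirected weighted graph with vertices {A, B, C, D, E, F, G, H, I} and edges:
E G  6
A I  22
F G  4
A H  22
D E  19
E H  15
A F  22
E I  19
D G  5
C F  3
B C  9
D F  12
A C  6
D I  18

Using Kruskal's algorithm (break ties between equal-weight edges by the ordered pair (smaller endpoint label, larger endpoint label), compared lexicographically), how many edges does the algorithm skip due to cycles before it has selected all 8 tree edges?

Kruskal: consider edges lightest-first.
C F (3): add — endpoints in different components.
F G (4): add — endpoints in different components.
D G (5): add — endpoints in different components.
A C (6): add — endpoints in different components.
E G (6): add — endpoints in different components.
B C (9): add — endpoints in different components.
D F (12): skip — D and F already connected.
E H (15): add — endpoints in different components.
D I (18): add — endpoints in different components.
Edges rejected before the tree was complete: 1.

1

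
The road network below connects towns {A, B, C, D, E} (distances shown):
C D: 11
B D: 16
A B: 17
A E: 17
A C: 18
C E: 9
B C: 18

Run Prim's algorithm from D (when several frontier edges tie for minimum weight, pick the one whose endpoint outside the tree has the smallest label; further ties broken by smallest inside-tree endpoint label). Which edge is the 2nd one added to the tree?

C-E

Grow the tree from D using Prim:
Step 1: cheapest edge leaving the tree is C D (11); add C.
Step 2: cheapest edge leaving the tree is C E (9); add E.
Step 3: cheapest edge leaving the tree is B D (16); add B.
Step 4: cheapest edge leaving the tree is A B (17); add A.
The 2nd edge added is C E.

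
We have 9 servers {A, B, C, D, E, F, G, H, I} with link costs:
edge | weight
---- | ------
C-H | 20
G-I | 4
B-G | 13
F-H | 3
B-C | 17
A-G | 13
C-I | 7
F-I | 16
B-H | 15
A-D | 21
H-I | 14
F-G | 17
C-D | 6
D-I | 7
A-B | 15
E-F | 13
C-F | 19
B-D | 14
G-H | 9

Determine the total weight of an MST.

Grow the tree from D using Prim:
Step 1: cheapest edge leaving the tree is C-D (6); add C.
Step 2: cheapest edge leaving the tree is C-I (7); add I.
Step 3: cheapest edge leaving the tree is G-I (4); add G.
Step 4: cheapest edge leaving the tree is G-H (9); add H.
Step 5: cheapest edge leaving the tree is F-H (3); add F.
Step 6: cheapest edge leaving the tree is A-G (13); add A.
Step 7: cheapest edge leaving the tree is B-G (13); add B.
Step 8: cheapest edge leaving the tree is E-F (13); add E.
MST edges: C-D, C-I, G-I, G-H, F-H, A-G, B-G, E-F; total weight 6+7+4+9+3+13+13+13 = 68.

68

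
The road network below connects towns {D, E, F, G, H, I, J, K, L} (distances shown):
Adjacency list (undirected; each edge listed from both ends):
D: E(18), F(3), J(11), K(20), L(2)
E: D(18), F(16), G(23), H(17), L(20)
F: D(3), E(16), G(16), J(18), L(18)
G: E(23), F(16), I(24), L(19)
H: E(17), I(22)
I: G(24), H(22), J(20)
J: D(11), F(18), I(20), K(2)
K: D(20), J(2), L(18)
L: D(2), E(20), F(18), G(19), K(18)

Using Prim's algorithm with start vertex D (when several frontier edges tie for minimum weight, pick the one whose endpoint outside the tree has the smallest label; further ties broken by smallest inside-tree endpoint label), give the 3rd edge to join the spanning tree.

D-J

Prim's algorithm from D:
Step 1: cheapest edge leaving the tree is D–L (2); add L.
Step 2: cheapest edge leaving the tree is D–F (3); add F.
Step 3: cheapest edge leaving the tree is D–J (11); add J.
Step 4: cheapest edge leaving the tree is J–K (2); add K.
Step 5: cheapest edge leaving the tree is E–F (16); add E.
Step 6: cheapest edge leaving the tree is F–G (16); add G.
Step 7: cheapest edge leaving the tree is E–H (17); add H.
Step 8: cheapest edge leaving the tree is I–J (20); add I.
The 3rd edge added is D–J.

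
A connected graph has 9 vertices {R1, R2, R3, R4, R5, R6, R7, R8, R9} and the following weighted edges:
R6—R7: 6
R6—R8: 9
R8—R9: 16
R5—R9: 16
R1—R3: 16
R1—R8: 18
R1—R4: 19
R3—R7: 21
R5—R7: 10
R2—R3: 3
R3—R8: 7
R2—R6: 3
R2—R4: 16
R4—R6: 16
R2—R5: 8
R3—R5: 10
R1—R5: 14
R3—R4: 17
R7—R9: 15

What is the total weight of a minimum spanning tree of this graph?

72

Kruskal's algorithm — process edges by increasing weight (ties by edge label):
R2—R3 (3): add — endpoints in different components.
R2—R6 (3): add — endpoints in different components.
R6—R7 (6): add — endpoints in different components.
R3—R8 (7): add — endpoints in different components.
R2—R5 (8): add — endpoints in different components.
R6—R8 (9): skip — R8 and R6 already connected.
R3—R5 (10): skip — R5 and R3 already connected.
R5—R7 (10): skip — R5 and R7 already connected.
R1—R5 (14): add — endpoints in different components.
R7—R9 (15): add — endpoints in different components.
R1—R3 (16): skip — R1 and R3 already connected.
R2—R4 (16): add — endpoints in different components.
MST edges: R2—R3, R2—R6, R6—R7, R3—R8, R2—R5, R1—R5, R7—R9, R2—R4; total weight 3+3+6+7+8+14+15+16 = 72.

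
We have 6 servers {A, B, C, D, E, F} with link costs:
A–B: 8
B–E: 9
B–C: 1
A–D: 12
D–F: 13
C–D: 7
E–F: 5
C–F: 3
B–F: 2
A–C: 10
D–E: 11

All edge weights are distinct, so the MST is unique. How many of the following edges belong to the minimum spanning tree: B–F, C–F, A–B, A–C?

2

Kruskal's algorithm — process edges by increasing weight (ties by edge label):
B–C (1): add. Components now {A} {B,C} {D} {E} {F}
B–F (2): add. Components now {A} {B,C,F} {D} {E}
C–F (3): skip — C and F already connected.
E–F (5): add. Components now {A} {B,C,E,F} {D}
C–D (7): add. Components now {A} {B,C,D,E,F}
A–B (8): add. Components now {A,B,C,D,E,F}
MST edge set: {B–C, B–F, E–F, C–D, A–B}.
Of the listed edges, {B–F, A–B} are in the MST → 2.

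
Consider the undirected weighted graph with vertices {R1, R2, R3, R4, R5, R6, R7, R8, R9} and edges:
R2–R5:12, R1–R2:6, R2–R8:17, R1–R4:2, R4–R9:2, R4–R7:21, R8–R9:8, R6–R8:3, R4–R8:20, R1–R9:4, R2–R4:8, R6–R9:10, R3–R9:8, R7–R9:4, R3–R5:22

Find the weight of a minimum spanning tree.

45

Kruskal's algorithm — process edges by increasing weight (ties by edge label):
R1–R4 (2): add — endpoints in different components.
R4–R9 (2): add — endpoints in different components.
R6–R8 (3): add — endpoints in different components.
R1–R9 (4): skip — R9 and R1 already connected.
R7–R9 (4): add — endpoints in different components.
R1–R2 (6): add — endpoints in different components.
R2–R4 (8): skip — R4 and R2 already connected.
R3–R9 (8): add — endpoints in different components.
R8–R9 (8): add — endpoints in different components.
R6–R9 (10): skip — R9 and R6 already connected.
R2–R5 (12): add — endpoints in different components.
MST edges: R1–R4, R4–R9, R6–R8, R7–R9, R1–R2, R3–R9, R8–R9, R2–R5; total weight 2+2+3+4+6+8+8+12 = 45.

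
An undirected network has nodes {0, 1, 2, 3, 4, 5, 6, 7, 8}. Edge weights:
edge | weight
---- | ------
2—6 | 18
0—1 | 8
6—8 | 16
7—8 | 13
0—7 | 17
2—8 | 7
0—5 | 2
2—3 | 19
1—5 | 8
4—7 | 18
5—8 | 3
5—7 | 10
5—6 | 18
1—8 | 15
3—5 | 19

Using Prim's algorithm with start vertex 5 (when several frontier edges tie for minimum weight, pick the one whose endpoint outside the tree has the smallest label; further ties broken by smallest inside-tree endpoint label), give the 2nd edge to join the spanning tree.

Prim's algorithm from 5:
Step 1: cheapest edge leaving the tree is 0—5 (2); add 0.
Step 2: cheapest edge leaving the tree is 5—8 (3); add 8.
Step 3: cheapest edge leaving the tree is 2—8 (7); add 2.
Step 4: cheapest edge leaving the tree is 0—1 (8); add 1.
Step 5: cheapest edge leaving the tree is 5—7 (10); add 7.
Step 6: cheapest edge leaving the tree is 6—8 (16); add 6.
Step 7: cheapest edge leaving the tree is 4—7 (18); add 4.
Step 8: cheapest edge leaving the tree is 2—3 (19); add 3.
The 2nd edge added is 5—8.

5-8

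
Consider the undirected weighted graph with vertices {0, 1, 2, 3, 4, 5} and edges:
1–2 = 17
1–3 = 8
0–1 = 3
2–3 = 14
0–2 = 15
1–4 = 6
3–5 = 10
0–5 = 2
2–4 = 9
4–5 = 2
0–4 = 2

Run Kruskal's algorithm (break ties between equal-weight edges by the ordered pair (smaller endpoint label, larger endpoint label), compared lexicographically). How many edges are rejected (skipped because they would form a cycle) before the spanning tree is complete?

Sort edges by weight, then run Kruskal:
0–4 (2): add. Components now {0,4} {1} {2} {3} {5}
0–5 (2): add. Components now {0,4,5} {1} {2} {3}
4–5 (2): skip — 4 and 5 already connected.
0–1 (3): add. Components now {0,1,4,5} {2} {3}
1–4 (6): skip — 1 and 4 already connected.
1–3 (8): add. Components now {0,1,3,4,5} {2}
2–4 (9): add. Components now {0,1,2,3,4,5}
Edges rejected before the tree was complete: 2.

2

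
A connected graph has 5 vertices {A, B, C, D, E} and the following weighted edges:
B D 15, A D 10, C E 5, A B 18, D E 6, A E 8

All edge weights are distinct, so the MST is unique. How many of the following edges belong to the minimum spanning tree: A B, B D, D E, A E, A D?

Sort edges by weight, then run Kruskal:
C E (5): add — endpoints in different components.
D E (6): add — endpoints in different components.
A E (8): add — endpoints in different components.
A D (10): skip — A and D already connected.
B D (15): add — endpoints in different components.
MST edge set: {C E, D E, A E, B D}.
Of the listed edges, {B D, D E, A E} are in the MST → 3.

3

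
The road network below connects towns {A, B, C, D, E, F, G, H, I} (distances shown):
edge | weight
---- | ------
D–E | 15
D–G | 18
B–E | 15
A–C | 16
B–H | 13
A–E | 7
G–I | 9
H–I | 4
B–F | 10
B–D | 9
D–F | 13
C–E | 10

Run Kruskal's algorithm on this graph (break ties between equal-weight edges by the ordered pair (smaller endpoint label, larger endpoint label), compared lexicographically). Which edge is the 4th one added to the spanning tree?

G-I

Kruskal: consider edges lightest-first.
H–I (4): add — endpoints in different components.
A–E (7): add — endpoints in different components.
B–D (9): add — endpoints in different components.
G–I (9): add — endpoints in different components.
B–F (10): add — endpoints in different components.
C–E (10): add — endpoints in different components.
B–H (13): add — endpoints in different components.
D–F (13): skip — D and F already connected.
B–E (15): add — endpoints in different components.
The 4th edge added is G–I.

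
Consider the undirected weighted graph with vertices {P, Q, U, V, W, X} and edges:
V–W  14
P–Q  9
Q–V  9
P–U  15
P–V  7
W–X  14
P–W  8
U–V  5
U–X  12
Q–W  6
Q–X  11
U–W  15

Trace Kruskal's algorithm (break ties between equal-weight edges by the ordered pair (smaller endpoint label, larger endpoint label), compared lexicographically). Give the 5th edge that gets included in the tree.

Q-X

Kruskal: consider edges lightest-first.
U–V (5): add. Components now {Q} {W} {X} {P} {U,V}
Q–W (6): add. Components now {Q,W} {X} {P} {U,V}
P–V (7): add. Components now {Q,W} {X} {P,U,V}
P–W (8): add. Components now {P,Q,U,V,W} {X}
P–Q (9): skip — Q and P already connected.
Q–V (9): skip — Q and V already connected.
Q–X (11): add. Components now {P,Q,U,V,W,X}
The 5th edge added is Q–X.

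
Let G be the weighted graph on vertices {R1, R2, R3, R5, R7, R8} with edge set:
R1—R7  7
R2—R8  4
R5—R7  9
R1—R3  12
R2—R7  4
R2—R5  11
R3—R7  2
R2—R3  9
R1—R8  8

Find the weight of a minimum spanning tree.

26

Prim, starting at R7.
Step 1: cheapest edge leaving the tree is R3—R7 (2); add R3.
Step 2: cheapest edge leaving the tree is R2—R7 (4); add R2.
Step 3: cheapest edge leaving the tree is R2—R8 (4); add R8.
Step 4: cheapest edge leaving the tree is R1—R7 (7); add R1.
Step 5: cheapest edge leaving the tree is R5—R7 (9); add R5.
MST edges: R3—R7, R2—R7, R2—R8, R1—R7, R5—R7; total weight 2+4+4+7+9 = 26.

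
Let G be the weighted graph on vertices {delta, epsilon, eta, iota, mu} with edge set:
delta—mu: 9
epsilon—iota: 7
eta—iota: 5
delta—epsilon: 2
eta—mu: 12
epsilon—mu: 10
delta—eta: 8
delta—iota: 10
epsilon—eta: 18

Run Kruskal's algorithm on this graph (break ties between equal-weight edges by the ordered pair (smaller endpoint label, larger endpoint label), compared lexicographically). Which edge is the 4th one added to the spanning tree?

delta-mu

Kruskal: consider edges lightest-first.
delta—epsilon (2): add — endpoints in different components.
eta—iota (5): add — endpoints in different components.
epsilon—iota (7): add — endpoints in different components.
delta—eta (8): skip — eta and delta already connected.
delta—mu (9): add — endpoints in different components.
The 4th edge added is delta—mu.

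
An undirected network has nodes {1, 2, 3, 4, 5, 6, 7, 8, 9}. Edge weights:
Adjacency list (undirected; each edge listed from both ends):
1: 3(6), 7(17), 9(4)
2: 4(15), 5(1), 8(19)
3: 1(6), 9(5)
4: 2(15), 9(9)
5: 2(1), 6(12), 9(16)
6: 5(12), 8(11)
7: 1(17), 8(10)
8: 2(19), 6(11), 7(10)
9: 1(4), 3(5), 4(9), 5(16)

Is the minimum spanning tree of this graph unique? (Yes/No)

Yes

Sort edges by weight, then run Kruskal:
2—5 (1): add — endpoints in different components.
1—9 (4): add — endpoints in different components.
3—9 (5): add — endpoints in different components.
1—3 (6): skip — 1 and 3 already connected.
4—9 (9): add — endpoints in different components.
7—8 (10): add — endpoints in different components.
6—8 (11): add — endpoints in different components.
5—6 (12): add — endpoints in different components.
2—4 (15): add — endpoints in different components.
Every non-tree edge has weight strictly greater than the heaviest edge on the tree path between its endpoints, so the MST is unique.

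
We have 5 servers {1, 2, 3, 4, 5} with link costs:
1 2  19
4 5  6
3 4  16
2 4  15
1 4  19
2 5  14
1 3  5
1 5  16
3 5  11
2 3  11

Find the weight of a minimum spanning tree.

Prim's algorithm from 1:
Step 1: frontier [1 3 5, 1 5 16, 1 2 19, 1 4 19] → take 1 3 (5); add 3.
Step 2: frontier [1 5 16, 1 2 19, 1 4 19, 2 3 11, 3 5 11, 3 4 16] → take 2 3 (11); add 2.
Step 3: frontier [1 5 16, 1 4 19, 2 5 14, 2 4 15, 3 5 11, 3 4 16] → take 3 5 (11); add 5.
Step 4: frontier [1 4 19, 2 4 15, 3 4 16, 4 5 6] → take 4 5 (6); add 4.
MST edges: 1 3, 2 3, 3 5, 4 5; total weight 5+11+11+6 = 33.

33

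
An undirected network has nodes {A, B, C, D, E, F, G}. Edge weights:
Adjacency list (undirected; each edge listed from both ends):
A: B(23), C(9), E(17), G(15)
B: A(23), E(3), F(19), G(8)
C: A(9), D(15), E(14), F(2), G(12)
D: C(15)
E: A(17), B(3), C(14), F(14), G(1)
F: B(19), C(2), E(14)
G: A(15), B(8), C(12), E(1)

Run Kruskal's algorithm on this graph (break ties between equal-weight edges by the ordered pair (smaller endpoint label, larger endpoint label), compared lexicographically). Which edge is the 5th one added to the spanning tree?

Sort edges by weight, then run Kruskal:
E–G (1): add — endpoints in different components.
C–F (2): add — endpoints in different components.
B–E (3): add — endpoints in different components.
B–G (8): skip — B and G already connected.
A–C (9): add — endpoints in different components.
C–G (12): add — endpoints in different components.
C–E (14): skip — C and E already connected.
E–F (14): skip — E and F already connected.
A–G (15): skip — A and G already connected.
C–D (15): add — endpoints in different components.
The 5th edge added is C–G.

C-G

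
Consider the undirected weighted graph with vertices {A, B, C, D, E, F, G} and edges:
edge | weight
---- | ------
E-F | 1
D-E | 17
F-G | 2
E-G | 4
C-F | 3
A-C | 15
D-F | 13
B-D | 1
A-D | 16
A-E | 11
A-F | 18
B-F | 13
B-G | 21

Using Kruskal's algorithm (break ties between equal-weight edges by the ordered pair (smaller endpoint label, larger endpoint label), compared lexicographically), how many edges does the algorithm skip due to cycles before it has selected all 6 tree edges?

Kruskal's algorithm — process edges by increasing weight (ties by edge label):
B-D (1): add — endpoints in different components.
E-F (1): add — endpoints in different components.
F-G (2): add — endpoints in different components.
C-F (3): add — endpoints in different components.
E-G (4): skip — E and G already connected.
A-E (11): add — endpoints in different components.
B-F (13): add — endpoints in different components.
Edges rejected before the tree was complete: 1.

1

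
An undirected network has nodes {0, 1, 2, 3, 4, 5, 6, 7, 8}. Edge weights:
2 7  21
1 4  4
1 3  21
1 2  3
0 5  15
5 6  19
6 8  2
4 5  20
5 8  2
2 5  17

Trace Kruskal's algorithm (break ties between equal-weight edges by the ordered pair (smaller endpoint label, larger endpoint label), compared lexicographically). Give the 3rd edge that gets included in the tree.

Kruskal's algorithm — process edges by increasing weight (ties by edge label):
5 8 (2): add — endpoints in different components.
6 8 (2): add — endpoints in different components.
1 2 (3): add — endpoints in different components.
1 4 (4): add — endpoints in different components.
0 5 (15): add — endpoints in different components.
2 5 (17): add — endpoints in different components.
5 6 (19): skip — 5 and 6 already connected.
4 5 (20): skip — 4 and 5 already connected.
1 3 (21): add — endpoints in different components.
2 7 (21): add — endpoints in different components.
The 3rd edge added is 1 2.

1-2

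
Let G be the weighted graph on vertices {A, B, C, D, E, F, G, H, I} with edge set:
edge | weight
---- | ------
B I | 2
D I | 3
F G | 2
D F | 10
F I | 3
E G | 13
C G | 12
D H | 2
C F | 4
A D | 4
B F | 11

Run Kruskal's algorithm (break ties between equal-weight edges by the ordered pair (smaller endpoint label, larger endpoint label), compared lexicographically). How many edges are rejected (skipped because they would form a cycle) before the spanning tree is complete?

3

Kruskal: consider edges lightest-first.
B I (2): add — endpoints in different components.
D H (2): add — endpoints in different components.
F G (2): add — endpoints in different components.
D I (3): add — endpoints in different components.
F I (3): add — endpoints in different components.
A D (4): add — endpoints in different components.
C F (4): add — endpoints in different components.
D F (10): skip — D and F already connected.
B F (11): skip — B and F already connected.
C G (12): skip — C and G already connected.
E G (13): add — endpoints in different components.
Edges rejected before the tree was complete: 3.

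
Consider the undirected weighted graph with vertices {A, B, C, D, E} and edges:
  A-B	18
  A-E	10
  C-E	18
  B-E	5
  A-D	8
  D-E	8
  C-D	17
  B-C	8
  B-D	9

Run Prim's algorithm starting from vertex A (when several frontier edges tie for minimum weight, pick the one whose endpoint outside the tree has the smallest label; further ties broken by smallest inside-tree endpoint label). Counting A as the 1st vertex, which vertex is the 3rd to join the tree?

Grow the tree from A using Prim:
Step 1: frontier [A-D 8, A-E 10, A-B 18] → take A-D (8); add D.
Step 2: frontier [A-E 10, A-B 18, D-E 8, B-D 9, C-D 17] → take D-E (8); add E.
Step 3: frontier [A-B 18, B-D 9, C-D 17, B-E 5, C-E 18] → take B-E (5); add B.
Step 4: frontier [B-C 8, C-D 17, C-E 18] → take B-C (8); add C.
Vertex order: A, D, E, B, C. The 3rd vertex is E.

E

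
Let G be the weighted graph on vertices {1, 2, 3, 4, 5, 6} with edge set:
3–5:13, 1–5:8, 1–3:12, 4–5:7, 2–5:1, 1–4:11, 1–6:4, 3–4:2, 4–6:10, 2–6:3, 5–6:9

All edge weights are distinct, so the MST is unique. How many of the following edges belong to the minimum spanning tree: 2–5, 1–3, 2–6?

Kruskal: consider edges lightest-first.
2–5 (1): add. Components now {1} {2,5} {3} {4} {6}
3–4 (2): add. Components now {1} {2,5} {3,4} {6}
2–6 (3): add. Components now {1} {2,5,6} {3,4}
1–6 (4): add. Components now {1,2,5,6} {3,4}
4–5 (7): add. Components now {1,2,3,4,5,6}
MST edge set: {2–5, 3–4, 2–6, 1–6, 4–5}.
Of the listed edges, {2–5, 2–6} are in the MST → 2.

2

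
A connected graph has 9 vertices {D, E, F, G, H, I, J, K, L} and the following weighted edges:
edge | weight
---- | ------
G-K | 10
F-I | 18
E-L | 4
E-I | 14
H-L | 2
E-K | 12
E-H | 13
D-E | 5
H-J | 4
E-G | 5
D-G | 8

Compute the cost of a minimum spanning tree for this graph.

Prim's algorithm from F:
Step 1: frontier [F-I 18] → take F-I (18); add I.
Step 2: frontier [E-I 14] → take E-I (14); add E.
Step 3: frontier [E-L 4, D-E 5, E-G 5, E-K 12, E-H 13] → take E-L (4); add L.
Step 4: frontier [D-E 5, E-G 5, E-K 12, E-H 13, H-L 2] → take H-L (2); add H.
Step 5: frontier [D-E 5, E-G 5, E-K 12, H-J 4] → take H-J (4); add J.
Step 6: frontier [D-E 5, E-G 5, E-K 12] → take D-E (5); add D.
Step 7: frontier [D-G 8, E-G 5, E-K 12] → take E-G (5); add G.
Step 8: frontier [E-K 12, G-K 10] → take G-K (10); add K.
MST edges: F-I, E-I, E-L, H-L, H-J, D-E, E-G, G-K; total weight 18+14+4+2+4+5+5+10 = 62.

62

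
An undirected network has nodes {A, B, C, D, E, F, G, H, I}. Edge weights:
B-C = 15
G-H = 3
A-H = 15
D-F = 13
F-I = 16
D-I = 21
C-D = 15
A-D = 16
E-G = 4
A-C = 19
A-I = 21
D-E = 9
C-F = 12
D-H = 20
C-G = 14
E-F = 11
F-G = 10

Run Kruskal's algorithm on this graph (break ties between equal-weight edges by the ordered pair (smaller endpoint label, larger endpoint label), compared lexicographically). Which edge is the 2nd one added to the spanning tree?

Kruskal: consider edges lightest-first.
G-H (3): add — endpoints in different components.
E-G (4): add — endpoints in different components.
D-E (9): add — endpoints in different components.
F-G (10): add — endpoints in different components.
E-F (11): skip — E and F already connected.
C-F (12): add — endpoints in different components.
D-F (13): skip — D and F already connected.
C-G (14): skip — C and G already connected.
A-H (15): add — endpoints in different components.
B-C (15): add — endpoints in different components.
C-D (15): skip — C and D already connected.
A-D (16): skip — A and D already connected.
F-I (16): add — endpoints in different components.
The 2nd edge added is E-G.

E-G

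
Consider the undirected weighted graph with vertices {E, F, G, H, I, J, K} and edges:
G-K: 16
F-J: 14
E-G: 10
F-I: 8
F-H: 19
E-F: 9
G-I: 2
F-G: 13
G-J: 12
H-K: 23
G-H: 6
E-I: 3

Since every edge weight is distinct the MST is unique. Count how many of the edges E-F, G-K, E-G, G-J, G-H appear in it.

3

Kruskal's algorithm — process edges by increasing weight (ties by edge label):
G-I (2): add. Components now {E} {F} {G,I} {H} {J} {K}
E-I (3): add. Components now {E,G,I} {F} {H} {J} {K}
G-H (6): add. Components now {E,G,H,I} {F} {J} {K}
F-I (8): add. Components now {E,F,G,H,I} {J} {K}
E-F (9): skip — E and F already connected.
E-G (10): skip — E and G already connected.
G-J (12): add. Components now {E,F,G,H,I,J} {K}
F-G (13): skip — F and G already connected.
F-J (14): skip — F and J already connected.
G-K (16): add. Components now {E,F,G,H,I,J,K}
MST edge set: {G-I, E-I, G-H, F-I, G-J, G-K}.
Of the listed edges, {G-K, G-J, G-H} are in the MST → 3.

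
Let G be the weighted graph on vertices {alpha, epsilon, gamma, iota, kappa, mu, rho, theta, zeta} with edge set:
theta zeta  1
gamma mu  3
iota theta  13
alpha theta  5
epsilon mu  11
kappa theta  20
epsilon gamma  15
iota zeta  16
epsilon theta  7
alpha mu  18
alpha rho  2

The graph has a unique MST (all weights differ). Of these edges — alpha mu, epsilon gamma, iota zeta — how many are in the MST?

0

Sort edges by weight, then run Kruskal:
theta zeta (1): add — endpoints in different components.
alpha rho (2): add — endpoints in different components.
gamma mu (3): add — endpoints in different components.
alpha theta (5): add — endpoints in different components.
epsilon theta (7): add — endpoints in different components.
epsilon mu (11): add — endpoints in different components.
iota theta (13): add — endpoints in different components.
epsilon gamma (15): skip — epsilon and gamma already connected.
iota zeta (16): skip — zeta and iota already connected.
alpha mu (18): skip — mu and alpha already connected.
kappa theta (20): add — endpoints in different components.
MST edge set: {theta zeta, alpha rho, gamma mu, alpha theta, epsilon theta, epsilon mu, iota theta, kappa theta}.
Of the listed edges, {} are in the MST → 0.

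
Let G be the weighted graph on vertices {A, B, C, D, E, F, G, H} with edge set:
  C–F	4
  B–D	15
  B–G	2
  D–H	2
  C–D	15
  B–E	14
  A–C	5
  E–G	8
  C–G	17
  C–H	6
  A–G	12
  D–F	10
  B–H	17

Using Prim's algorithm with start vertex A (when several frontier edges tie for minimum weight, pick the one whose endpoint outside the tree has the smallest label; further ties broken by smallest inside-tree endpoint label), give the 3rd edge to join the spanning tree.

Prim's algorithm from A:
Step 1: frontier [A–C 5, A–G 12] → take A–C (5); add C.
Step 2: frontier [A–G 12, C–F 4, C–H 6, C–D 15, C–G 17] → take C–F (4); add F.
Step 3: frontier [A–G 12, C–H 6, C–D 15, C–G 17, D–F 10] → take C–H (6); add H.
Step 4: frontier [A–G 12, C–D 15, C–G 17, D–F 10, D–H 2, B–H 17] → take D–H (2); add D.
Step 5: frontier [A–G 12, C–G 17, B–D 15, B–H 17] → take A–G (12); add G.
Step 6: frontier [B–D 15, B–G 2, E–G 8, B–H 17] → take B–G (2); add B.
Step 7: frontier [B–E 14, E–G 8] → take E–G (8); add E.
The 3rd edge added is C–H.

C-H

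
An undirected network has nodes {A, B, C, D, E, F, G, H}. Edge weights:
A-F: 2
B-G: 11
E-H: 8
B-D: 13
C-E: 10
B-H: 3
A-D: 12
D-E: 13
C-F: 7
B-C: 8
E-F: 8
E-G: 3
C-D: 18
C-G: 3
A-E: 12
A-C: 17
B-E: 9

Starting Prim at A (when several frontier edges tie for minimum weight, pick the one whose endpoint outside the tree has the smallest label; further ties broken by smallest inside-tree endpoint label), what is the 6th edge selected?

Prim's algorithm from A:
Step 1: cheapest edge leaving the tree is A-F (2); add F.
Step 2: cheapest edge leaving the tree is C-F (7); add C.
Step 3: cheapest edge leaving the tree is C-G (3); add G.
Step 4: cheapest edge leaving the tree is E-G (3); add E.
Step 5: cheapest edge leaving the tree is B-C (8); add B.
Step 6: cheapest edge leaving the tree is B-H (3); add H.
Step 7: cheapest edge leaving the tree is A-D (12); add D.
The 6th edge added is B-H.

B-H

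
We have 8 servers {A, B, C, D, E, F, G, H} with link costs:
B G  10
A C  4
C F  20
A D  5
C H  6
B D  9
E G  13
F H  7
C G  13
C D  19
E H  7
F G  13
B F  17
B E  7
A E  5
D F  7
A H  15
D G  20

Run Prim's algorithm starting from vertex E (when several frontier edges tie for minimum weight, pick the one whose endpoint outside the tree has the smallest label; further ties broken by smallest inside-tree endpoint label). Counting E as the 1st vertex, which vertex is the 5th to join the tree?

H

Prim, starting at E.
Step 1: cheapest edge leaving the tree is A E (5); add A.
Step 2: cheapest edge leaving the tree is A C (4); add C.
Step 3: cheapest edge leaving the tree is A D (5); add D.
Step 4: cheapest edge leaving the tree is C H (6); add H.
Step 5: cheapest edge leaving the tree is B E (7); add B.
Step 6: cheapest edge leaving the tree is D F (7); add F.
Step 7: cheapest edge leaving the tree is B G (10); add G.
Vertex order: E, A, C, D, H, B, F, G. The 5th vertex is H.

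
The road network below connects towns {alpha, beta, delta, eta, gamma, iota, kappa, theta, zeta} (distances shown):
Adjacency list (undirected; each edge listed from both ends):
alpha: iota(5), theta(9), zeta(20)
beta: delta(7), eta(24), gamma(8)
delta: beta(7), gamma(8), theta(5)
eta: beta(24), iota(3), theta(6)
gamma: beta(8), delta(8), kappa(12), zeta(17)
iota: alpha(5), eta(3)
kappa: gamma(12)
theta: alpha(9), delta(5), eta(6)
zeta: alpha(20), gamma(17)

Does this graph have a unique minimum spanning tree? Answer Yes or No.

No

Sort edges by weight, then run Kruskal:
eta-iota (3): add — endpoints in different components.
alpha-iota (5): add — endpoints in different components.
delta-theta (5): add — endpoints in different components.
eta-theta (6): add — endpoints in different components.
beta-delta (7): add — endpoints in different components.
beta-gamma (8): add — endpoints in different components.
delta-gamma (8): skip — delta and gamma already connected.
alpha-theta (9): skip — theta and alpha already connected.
gamma-kappa (12): add — endpoints in different components.
gamma-zeta (17): add — endpoints in different components.
Non-tree edge delta-gamma has weight 8, equal to the heaviest edge on its tree cycle — swapping gives another MST of the same weight. Not unique.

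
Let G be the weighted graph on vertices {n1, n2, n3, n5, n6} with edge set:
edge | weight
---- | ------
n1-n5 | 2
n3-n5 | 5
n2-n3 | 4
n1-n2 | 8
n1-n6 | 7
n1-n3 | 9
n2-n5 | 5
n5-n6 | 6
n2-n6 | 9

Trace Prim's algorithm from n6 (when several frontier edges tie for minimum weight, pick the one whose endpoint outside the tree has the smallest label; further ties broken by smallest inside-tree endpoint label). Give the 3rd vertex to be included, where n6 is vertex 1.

Grow the tree from n6 using Prim:
Step 1: cheapest edge leaving the tree is n5-n6 (6); add n5.
Step 2: cheapest edge leaving the tree is n1-n5 (2); add n1.
Step 3: cheapest edge leaving the tree is n2-n5 (5); add n2.
Step 4: cheapest edge leaving the tree is n2-n3 (4); add n3.
Vertex order: n6, n5, n1, n2, n3. The 3rd vertex is n1.

n1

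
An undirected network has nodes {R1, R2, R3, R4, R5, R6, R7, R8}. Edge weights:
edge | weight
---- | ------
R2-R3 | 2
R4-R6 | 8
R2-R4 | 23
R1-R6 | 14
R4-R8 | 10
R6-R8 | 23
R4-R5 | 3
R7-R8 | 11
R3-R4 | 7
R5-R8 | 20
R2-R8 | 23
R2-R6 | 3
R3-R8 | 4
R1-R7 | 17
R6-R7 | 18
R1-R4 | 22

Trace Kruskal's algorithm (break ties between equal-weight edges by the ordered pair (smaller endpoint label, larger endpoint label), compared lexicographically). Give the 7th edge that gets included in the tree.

Sort edges by weight, then run Kruskal:
R2-R3 (2): add — endpoints in different components.
R2-R6 (3): add — endpoints in different components.
R4-R5 (3): add — endpoints in different components.
R3-R8 (4): add — endpoints in different components.
R3-R4 (7): add — endpoints in different components.
R4-R6 (8): skip — R6 and R4 already connected.
R4-R8 (10): skip — R4 and R8 already connected.
R7-R8 (11): add — endpoints in different components.
R1-R6 (14): add — endpoints in different components.
The 7th edge added is R1-R6.

R1-R6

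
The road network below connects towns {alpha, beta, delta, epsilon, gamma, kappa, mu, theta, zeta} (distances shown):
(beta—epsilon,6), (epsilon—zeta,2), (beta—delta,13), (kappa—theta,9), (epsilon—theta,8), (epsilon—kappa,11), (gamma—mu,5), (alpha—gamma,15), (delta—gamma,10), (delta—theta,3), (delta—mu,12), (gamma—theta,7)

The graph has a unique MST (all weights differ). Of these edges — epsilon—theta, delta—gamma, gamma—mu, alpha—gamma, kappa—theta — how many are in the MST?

Sort edges by weight, then run Kruskal:
epsilon—zeta (2): add — endpoints in different components.
delta—theta (3): add — endpoints in different components.
gamma—mu (5): add — endpoints in different components.
beta—epsilon (6): add — endpoints in different components.
gamma—theta (7): add — endpoints in different components.
epsilon—theta (8): add — endpoints in different components.
kappa—theta (9): add — endpoints in different components.
delta—gamma (10): skip — delta and gamma already connected.
epsilon—kappa (11): skip — kappa and epsilon already connected.
delta—mu (12): skip — delta and mu already connected.
beta—delta (13): skip — delta and beta already connected.
alpha—gamma (15): add — endpoints in different components.
MST edge set: {epsilon—zeta, delta—theta, gamma—mu, beta—epsilon, gamma—theta, epsilon—theta, kappa—theta, alpha—gamma}.
Of the listed edges, {epsilon—theta, gamma—mu, alpha—gamma, kappa—theta} are in the MST → 4.

4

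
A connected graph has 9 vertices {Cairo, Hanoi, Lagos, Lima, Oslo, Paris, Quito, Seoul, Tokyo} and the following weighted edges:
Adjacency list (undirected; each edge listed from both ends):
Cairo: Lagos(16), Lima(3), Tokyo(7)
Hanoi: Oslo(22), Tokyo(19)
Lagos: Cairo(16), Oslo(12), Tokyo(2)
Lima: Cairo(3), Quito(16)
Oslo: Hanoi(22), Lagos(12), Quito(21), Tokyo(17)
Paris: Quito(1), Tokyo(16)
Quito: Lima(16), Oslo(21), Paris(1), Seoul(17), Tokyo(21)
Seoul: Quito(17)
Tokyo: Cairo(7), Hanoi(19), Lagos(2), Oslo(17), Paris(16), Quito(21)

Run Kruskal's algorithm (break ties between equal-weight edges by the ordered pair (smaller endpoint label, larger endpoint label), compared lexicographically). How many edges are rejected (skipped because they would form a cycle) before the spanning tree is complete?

3

Sort edges by weight, then run Kruskal:
Paris–Quito (1): add — endpoints in different components.
Lagos–Tokyo (2): add — endpoints in different components.
Cairo–Lima (3): add — endpoints in different components.
Cairo–Tokyo (7): add — endpoints in different components.
Lagos–Oslo (12): add — endpoints in different components.
Cairo–Lagos (16): skip — Cairo and Lagos already connected.
Lima–Quito (16): add — endpoints in different components.
Paris–Tokyo (16): skip — Tokyo and Paris already connected.
Oslo–Tokyo (17): skip — Tokyo and Oslo already connected.
Quito–Seoul (17): add — endpoints in different components.
Hanoi–Tokyo (19): add — endpoints in different components.
Edges rejected before the tree was complete: 3.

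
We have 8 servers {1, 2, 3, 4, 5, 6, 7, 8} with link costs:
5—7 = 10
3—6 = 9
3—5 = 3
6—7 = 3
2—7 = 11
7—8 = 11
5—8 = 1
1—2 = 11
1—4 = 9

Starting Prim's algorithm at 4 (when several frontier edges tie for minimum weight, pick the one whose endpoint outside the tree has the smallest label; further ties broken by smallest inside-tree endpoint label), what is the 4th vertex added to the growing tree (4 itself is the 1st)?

7

Grow the tree from 4 using Prim:
Step 1: cheapest edge leaving the tree is 1—4 (9); add 1.
Step 2: cheapest edge leaving the tree is 1—2 (11); add 2.
Step 3: cheapest edge leaving the tree is 2—7 (11); add 7.
Step 4: cheapest edge leaving the tree is 6—7 (3); add 6.
Step 5: cheapest edge leaving the tree is 3—6 (9); add 3.
Step 6: cheapest edge leaving the tree is 3—5 (3); add 5.
Step 7: cheapest edge leaving the tree is 5—8 (1); add 8.
Vertex order: 4, 1, 2, 7, 6, 3, 5, 8. The 4th vertex is 7.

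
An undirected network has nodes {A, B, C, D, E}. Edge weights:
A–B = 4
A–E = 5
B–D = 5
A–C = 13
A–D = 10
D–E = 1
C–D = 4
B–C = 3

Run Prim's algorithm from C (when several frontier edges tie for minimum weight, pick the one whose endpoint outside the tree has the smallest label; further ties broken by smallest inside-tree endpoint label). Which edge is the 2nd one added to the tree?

A-B

Prim's algorithm from C:
Step 1: cheapest edge leaving the tree is B–C (3); add B.
Step 2: cheapest edge leaving the tree is A–B (4); add A.
Step 3: cheapest edge leaving the tree is C–D (4); add D.
Step 4: cheapest edge leaving the tree is D–E (1); add E.
The 2nd edge added is A–B.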